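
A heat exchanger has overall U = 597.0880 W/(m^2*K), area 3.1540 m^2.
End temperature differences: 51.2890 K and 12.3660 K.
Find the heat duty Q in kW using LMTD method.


LMTD = 27.3619 K
Q = 597.0880 * 3.1540 * 27.3619 = 51528.3538 W = 51.5284 kW

51.5284 kW


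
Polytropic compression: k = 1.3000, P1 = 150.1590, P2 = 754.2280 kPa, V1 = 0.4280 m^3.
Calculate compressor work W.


(k-1)/k = 0.2308
(P2/P1)^exp = 1.4513
W = 4.3333 * 150.1590 * 0.4280 * (1.4513 - 1) = 125.6855 kJ

125.6855 kJ


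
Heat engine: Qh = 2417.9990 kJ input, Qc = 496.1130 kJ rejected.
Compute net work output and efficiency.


W = 2417.9990 - 496.1130 = 1921.8860 kJ
eta = 1921.8860 / 2417.9990 = 0.7948 = 79.4825%

W = 1921.8860 kJ, eta = 79.4825%


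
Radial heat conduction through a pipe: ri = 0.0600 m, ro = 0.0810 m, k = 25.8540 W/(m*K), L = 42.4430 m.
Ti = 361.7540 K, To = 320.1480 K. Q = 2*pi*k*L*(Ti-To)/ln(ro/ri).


dT = 41.6060 K
ln(ro/ri) = 0.3001
Q = 2*pi*25.8540*42.4430*41.6060 / 0.3001 = 955865.9904 W

955865.9904 W


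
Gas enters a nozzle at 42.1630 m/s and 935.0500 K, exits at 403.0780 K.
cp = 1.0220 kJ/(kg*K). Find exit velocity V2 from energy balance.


dT = 531.9720 K
2*cp*1000*dT = 1087350.7680
V1^2 = 1777.7186
V2 = sqrt(1089128.4866) = 1043.6132 m/s

1043.6132 m/s


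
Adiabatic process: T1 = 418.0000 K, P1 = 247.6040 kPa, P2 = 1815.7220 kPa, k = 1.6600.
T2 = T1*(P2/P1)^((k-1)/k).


(k-1)/k = 0.3976
(P2/P1)^exp = 2.2082
T2 = 418.0000 * 2.2082 = 923.0132 K

923.0132 K


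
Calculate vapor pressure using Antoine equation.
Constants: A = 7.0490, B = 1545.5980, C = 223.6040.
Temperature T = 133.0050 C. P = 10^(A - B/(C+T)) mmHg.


C+T = 356.6090
B/(C+T) = 4.3342
log10(P) = 7.0490 - 4.3342 = 2.7148
P = 10^2.7148 = 518.6172 mmHg

518.6172 mmHg


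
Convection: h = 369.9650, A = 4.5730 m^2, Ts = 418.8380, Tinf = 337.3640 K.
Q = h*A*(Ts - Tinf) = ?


dT = 81.4740 K
Q = 369.9650 * 4.5730 * 81.4740 = 137841.7824 W

137841.7824 W


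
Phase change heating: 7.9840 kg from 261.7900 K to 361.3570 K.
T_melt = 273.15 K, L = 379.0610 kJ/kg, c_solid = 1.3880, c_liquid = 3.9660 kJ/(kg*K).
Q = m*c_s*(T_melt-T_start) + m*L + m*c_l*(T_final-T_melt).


Q1 (sensible, solid) = 7.9840 * 1.3880 * 11.3600 = 125.8892 kJ
Q2 (latent) = 7.9840 * 379.0610 = 3026.4230 kJ
Q3 (sensible, liquid) = 7.9840 * 3.9660 * 88.2070 = 2793.0344 kJ
Q_total = 5945.3466 kJ

5945.3466 kJ


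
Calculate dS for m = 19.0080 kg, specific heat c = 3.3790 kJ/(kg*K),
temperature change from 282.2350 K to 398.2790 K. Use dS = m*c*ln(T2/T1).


T2/T1 = 1.4112
ln(T2/T1) = 0.3444
dS = 19.0080 * 3.3790 * 0.3444 = 22.1210 kJ/K

22.1210 kJ/K


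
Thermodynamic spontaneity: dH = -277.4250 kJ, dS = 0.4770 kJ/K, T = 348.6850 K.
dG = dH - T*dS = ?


T*dS = 348.6850 * 0.4770 = 166.3227 kJ
dG = -277.4250 - 166.3227 = -443.7477 kJ (spontaneous)

dG = -443.7477 kJ, spontaneous


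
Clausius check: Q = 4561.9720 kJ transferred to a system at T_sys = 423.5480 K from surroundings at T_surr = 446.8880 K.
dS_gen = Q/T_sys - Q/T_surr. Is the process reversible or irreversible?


dS_sys = 4561.9720/423.5480 = 10.7709 kJ/K
dS_surr = -4561.9720/446.8880 = -10.2083 kJ/K
dS_gen = 10.7709 - 10.2083 = 0.5625 kJ/K (irreversible)

dS_gen = 0.5625 kJ/K, irreversible


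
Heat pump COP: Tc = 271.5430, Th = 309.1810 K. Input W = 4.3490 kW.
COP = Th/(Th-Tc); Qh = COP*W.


COP = 309.1810 / 37.6380 = 8.2146
Qh = 8.2146 * 4.3490 = 35.7253 kW

COP = 8.2146, Qh = 35.7253 kW


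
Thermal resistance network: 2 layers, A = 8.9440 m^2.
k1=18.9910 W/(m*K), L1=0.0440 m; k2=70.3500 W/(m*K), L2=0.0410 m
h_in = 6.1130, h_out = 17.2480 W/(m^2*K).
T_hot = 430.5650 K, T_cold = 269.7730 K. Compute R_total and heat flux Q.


R_conv_in = 1/(6.1130*8.9440) = 0.0183
R_1 = 0.0440/(18.9910*8.9440) = 0.0003
R_2 = 0.0410/(70.3500*8.9440) = 6.5161e-05
R_conv_out = 1/(17.2480*8.9440) = 0.0065
R_total = 0.0251 K/W
Q = 160.7920 / 0.0251 = 6406.9455 W

R_total = 0.0251 K/W, Q = 6406.9455 W


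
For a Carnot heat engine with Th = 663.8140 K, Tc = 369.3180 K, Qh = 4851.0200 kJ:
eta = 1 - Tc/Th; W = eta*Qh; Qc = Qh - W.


eta = 1 - 369.3180/663.8140 = 0.4436
W = 0.4436 * 4851.0200 = 2152.1179 kJ
Qc = 4851.0200 - 2152.1179 = 2698.9021 kJ

eta = 44.3642%, W = 2152.1179 kJ, Qc = 2698.9021 kJ


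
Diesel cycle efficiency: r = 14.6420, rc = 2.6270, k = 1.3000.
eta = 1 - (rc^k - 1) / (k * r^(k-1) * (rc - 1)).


r^(k-1) = 2.2371
rc^k = 3.5099
eta = 0.4695 = 46.9543%

46.9543%


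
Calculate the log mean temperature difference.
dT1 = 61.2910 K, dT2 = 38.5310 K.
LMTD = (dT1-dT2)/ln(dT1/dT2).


dT1/dT2 = 1.5907
ln(dT1/dT2) = 0.4642
LMTD = 22.7600 / 0.4642 = 49.0338 K

49.0338 K


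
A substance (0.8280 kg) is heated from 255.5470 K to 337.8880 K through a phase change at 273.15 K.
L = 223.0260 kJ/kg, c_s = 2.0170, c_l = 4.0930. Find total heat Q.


Q1 (sensible, solid) = 0.8280 * 2.0170 * 17.6030 = 29.3983 kJ
Q2 (latent) = 0.8280 * 223.0260 = 184.6655 kJ
Q3 (sensible, liquid) = 0.8280 * 4.0930 * 64.7380 = 219.3973 kJ
Q_total = 433.4612 kJ

433.4612 kJ


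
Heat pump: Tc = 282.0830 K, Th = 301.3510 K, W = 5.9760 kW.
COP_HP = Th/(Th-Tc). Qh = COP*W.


COP = 301.3510 / 19.2680 = 15.6400
Qh = 15.6400 * 5.9760 = 93.4645 kW

COP = 15.6400, Qh = 93.4645 kW


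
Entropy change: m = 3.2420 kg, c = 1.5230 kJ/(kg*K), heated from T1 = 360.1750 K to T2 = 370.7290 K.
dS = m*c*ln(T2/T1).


T2/T1 = 1.0293
ln(T2/T1) = 0.0289
dS = 3.2420 * 1.5230 * 0.0289 = 0.1426 kJ/K

0.1426 kJ/K


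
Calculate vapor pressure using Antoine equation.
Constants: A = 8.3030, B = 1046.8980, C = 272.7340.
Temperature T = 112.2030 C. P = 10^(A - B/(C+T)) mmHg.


C+T = 384.9370
B/(C+T) = 2.7197
log10(P) = 8.3030 - 2.7197 = 5.5833
P = 10^5.5833 = 383124.0193 mmHg

383124.0193 mmHg


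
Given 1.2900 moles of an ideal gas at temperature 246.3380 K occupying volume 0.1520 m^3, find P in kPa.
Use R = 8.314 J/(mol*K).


P = nRT/V = 1.2900 * 8.314 * 246.3380 / 0.1520
= 2641.9898 / 0.1520 = 17381.5120 Pa = 17.3815 kPa

17.3815 kPa


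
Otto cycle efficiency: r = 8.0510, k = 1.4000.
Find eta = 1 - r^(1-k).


r^(k-1) = 2.3032
eta = 1 - 1/2.3032 = 0.5658 = 56.5830%

56.5830%


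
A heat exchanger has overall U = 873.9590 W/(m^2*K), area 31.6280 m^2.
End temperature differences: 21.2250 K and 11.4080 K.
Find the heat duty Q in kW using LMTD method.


LMTD = 15.8118 K
Q = 873.9590 * 31.6280 * 15.8118 = 437063.4546 W = 437.0635 kW

437.0635 kW


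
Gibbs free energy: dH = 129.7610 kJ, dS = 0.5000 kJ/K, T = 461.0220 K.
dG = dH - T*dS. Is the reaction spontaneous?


T*dS = 461.0220 * 0.5000 = 230.5110 kJ
dG = 129.7610 - 230.5110 = -100.7500 kJ (spontaneous)

dG = -100.7500 kJ, spontaneous


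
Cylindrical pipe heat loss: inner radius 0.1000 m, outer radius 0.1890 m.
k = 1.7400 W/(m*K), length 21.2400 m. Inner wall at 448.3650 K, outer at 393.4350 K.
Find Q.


dT = 54.9300 K
ln(ro/ri) = 0.6366
Q = 2*pi*1.7400*21.2400*54.9300 / 0.6366 = 20037.4477 W

20037.4477 W


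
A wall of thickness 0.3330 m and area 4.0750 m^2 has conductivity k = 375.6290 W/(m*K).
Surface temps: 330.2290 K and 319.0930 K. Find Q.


dT = 11.1360 K
Q = 375.6290 * 4.0750 * 11.1360 / 0.3330 = 51188.4190 W

51188.4190 W


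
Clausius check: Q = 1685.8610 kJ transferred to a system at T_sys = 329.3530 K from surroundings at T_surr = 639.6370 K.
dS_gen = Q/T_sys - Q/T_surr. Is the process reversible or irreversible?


dS_sys = 1685.8610/329.3530 = 5.1187 kJ/K
dS_surr = -1685.8610/639.6370 = -2.6357 kJ/K
dS_gen = 5.1187 - 2.6357 = 2.4831 kJ/K (irreversible)

dS_gen = 2.4831 kJ/K, irreversible


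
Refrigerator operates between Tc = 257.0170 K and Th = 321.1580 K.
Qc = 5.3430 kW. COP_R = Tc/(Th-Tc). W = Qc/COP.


COP = 257.0170 / 64.1410 = 4.0071
W = 5.3430 / 4.0071 = 1.3334 kW

COP = 4.0071, W = 1.3334 kW


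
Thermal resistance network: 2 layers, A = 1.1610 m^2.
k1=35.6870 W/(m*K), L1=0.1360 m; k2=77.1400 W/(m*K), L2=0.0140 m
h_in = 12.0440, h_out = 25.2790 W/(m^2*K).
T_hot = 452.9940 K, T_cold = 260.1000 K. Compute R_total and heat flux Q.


R_conv_in = 1/(12.0440*1.1610) = 0.0715
R_1 = 0.1360/(35.6870*1.1610) = 0.0033
R_2 = 0.0140/(77.1400*1.1610) = 0.0002
R_conv_out = 1/(25.2790*1.1610) = 0.0341
R_total = 0.1090 K/W
Q = 192.8940 / 0.1090 = 1769.2388 W

R_total = 0.1090 K/W, Q = 1769.2388 W


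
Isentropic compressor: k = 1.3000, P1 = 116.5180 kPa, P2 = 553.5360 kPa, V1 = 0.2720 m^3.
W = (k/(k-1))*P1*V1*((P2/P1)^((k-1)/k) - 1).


(k-1)/k = 0.2308
(P2/P1)^exp = 1.4328
W = 4.3333 * 116.5180 * 0.2720 * (1.4328 - 1) = 59.4336 kJ

59.4336 kJ


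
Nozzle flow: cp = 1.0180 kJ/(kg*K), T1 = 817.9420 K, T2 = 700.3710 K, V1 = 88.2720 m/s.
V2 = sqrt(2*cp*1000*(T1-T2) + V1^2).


dT = 117.5710 K
2*cp*1000*dT = 239374.5560
V1^2 = 7791.9460
V2 = sqrt(247166.5020) = 497.1584 m/s

497.1584 m/s


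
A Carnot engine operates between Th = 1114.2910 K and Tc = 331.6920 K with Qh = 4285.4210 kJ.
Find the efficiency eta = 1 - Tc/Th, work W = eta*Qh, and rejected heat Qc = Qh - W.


eta = 1 - 331.6920/1114.2910 = 0.7023
W = 0.7023 * 4285.4210 = 3009.7759 kJ
Qc = 4285.4210 - 3009.7759 = 1275.6451 kJ

eta = 70.2329%, W = 3009.7759 kJ, Qc = 1275.6451 kJ


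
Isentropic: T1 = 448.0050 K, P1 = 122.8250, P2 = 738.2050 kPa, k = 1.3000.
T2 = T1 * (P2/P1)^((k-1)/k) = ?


(k-1)/k = 0.2308
(P2/P1)^exp = 1.5127
T2 = 448.0050 * 1.5127 = 677.6833 K

677.6833 K


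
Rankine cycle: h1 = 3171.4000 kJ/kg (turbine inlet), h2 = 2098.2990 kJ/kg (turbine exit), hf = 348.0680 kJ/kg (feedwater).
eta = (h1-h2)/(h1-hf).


W = 1073.1010 kJ/kg
Q_in = 2823.3320 kJ/kg
eta = 0.3801 = 38.0083%

eta = 38.0083%


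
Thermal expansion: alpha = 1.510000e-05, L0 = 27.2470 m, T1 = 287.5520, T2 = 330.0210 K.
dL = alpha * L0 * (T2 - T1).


dT = 42.4690 K
dL = 1.510000e-05 * 27.2470 * 42.4690 = 0.017473 m
L_final = 27.264473 m

dL = 0.017473 m


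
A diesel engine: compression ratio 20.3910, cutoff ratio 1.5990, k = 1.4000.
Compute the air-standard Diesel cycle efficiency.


r^(k-1) = 3.3402
rc^k = 1.9292
eta = 0.6683 = 66.8258%

66.8258%


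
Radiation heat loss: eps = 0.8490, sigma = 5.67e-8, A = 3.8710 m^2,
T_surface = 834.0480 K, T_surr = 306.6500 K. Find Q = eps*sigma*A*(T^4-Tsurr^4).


T^4 = 4.8391e+11
Tsurr^4 = 8.8424e+09
Q = 0.8490 * 5.67e-8 * 3.8710 * 4.7507e+11 = 88525.5996 W

88525.5996 W


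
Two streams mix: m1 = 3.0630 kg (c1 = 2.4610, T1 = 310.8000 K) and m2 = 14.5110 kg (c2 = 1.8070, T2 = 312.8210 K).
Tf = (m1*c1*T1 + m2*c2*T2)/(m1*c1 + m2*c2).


num = 10545.4211
den = 33.7594
Tf = 312.3697 K

312.3697 K


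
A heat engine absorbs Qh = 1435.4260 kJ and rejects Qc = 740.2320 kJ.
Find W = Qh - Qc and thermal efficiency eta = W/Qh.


W = 1435.4260 - 740.2320 = 695.1940 kJ
eta = 695.1940 / 1435.4260 = 0.4843 = 48.4312%

W = 695.1940 kJ, eta = 48.4312%


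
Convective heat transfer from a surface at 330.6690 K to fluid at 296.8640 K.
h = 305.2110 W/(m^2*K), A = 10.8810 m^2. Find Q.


dT = 33.8050 K
Q = 305.2110 * 10.8810 * 33.8050 = 112266.4351 W

112266.4351 W


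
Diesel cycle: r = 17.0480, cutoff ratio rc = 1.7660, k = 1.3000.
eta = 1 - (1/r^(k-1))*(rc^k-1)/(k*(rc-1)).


r^(k-1) = 2.3415
rc^k = 2.0945
eta = 0.5306 = 53.0586%

53.0586%


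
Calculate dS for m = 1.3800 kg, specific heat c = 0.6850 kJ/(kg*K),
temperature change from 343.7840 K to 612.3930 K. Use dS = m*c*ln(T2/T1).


T2/T1 = 1.7813
ln(T2/T1) = 0.5774
dS = 1.3800 * 0.6850 * 0.5774 = 0.5458 kJ/K

0.5458 kJ/K


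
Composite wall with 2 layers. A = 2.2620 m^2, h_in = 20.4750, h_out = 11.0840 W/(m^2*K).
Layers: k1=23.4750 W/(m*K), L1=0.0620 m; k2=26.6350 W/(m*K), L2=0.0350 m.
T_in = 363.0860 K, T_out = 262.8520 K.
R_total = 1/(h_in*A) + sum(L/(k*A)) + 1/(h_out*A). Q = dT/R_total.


R_conv_in = 1/(20.4750*2.2620) = 0.0216
R_1 = 0.0620/(23.4750*2.2620) = 0.0012
R_2 = 0.0350/(26.6350*2.2620) = 0.0006
R_conv_out = 1/(11.0840*2.2620) = 0.0399
R_total = 0.0632 K/W
Q = 100.2340 / 0.0632 = 1585.3494 W

R_total = 0.0632 K/W, Q = 1585.3494 W


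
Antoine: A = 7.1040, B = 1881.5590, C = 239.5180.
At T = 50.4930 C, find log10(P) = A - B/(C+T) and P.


C+T = 290.0110
B/(C+T) = 6.4879
log10(P) = 7.1040 - 6.4879 = 0.6161
P = 10^0.6161 = 4.1315 mmHg

4.1315 mmHg


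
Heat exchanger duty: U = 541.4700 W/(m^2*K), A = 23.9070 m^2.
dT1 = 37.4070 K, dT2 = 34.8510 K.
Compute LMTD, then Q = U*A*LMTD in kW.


LMTD = 36.1139 K
Q = 541.4700 * 23.9070 * 36.1139 = 467492.0013 W = 467.4920 kW

467.4920 kW


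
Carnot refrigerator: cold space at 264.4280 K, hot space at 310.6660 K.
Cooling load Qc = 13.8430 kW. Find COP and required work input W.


COP = 264.4280 / 46.2380 = 5.7188
W = 13.8430 / 5.7188 = 2.4206 kW

COP = 5.7188, W = 2.4206 kW


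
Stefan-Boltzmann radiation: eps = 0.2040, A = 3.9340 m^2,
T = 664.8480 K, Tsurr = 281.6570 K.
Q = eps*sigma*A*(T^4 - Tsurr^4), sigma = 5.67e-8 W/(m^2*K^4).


T^4 = 1.9538e+11
Tsurr^4 = 6.2934e+09
Q = 0.2040 * 5.67e-8 * 3.9340 * 1.8909e+11 = 8604.3509 W

8604.3509 W


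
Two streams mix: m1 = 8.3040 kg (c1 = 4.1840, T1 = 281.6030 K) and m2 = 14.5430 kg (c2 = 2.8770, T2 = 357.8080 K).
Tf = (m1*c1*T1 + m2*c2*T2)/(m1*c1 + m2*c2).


num = 24754.7588
den = 76.5841
Tf = 323.2361 K

323.2361 K


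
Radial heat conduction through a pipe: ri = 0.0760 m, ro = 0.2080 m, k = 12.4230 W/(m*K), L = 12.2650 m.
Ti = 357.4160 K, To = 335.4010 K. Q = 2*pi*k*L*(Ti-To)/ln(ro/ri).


dT = 22.0150 K
ln(ro/ri) = 1.0068
Q = 2*pi*12.4230*12.2650*22.0150 / 1.0068 = 20933.7650 W

20933.7650 W


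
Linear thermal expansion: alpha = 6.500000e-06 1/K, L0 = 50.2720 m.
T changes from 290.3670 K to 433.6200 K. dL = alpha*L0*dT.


dT = 143.2530 K
dL = 6.500000e-06 * 50.2720 * 143.2530 = 0.046810 m
L_final = 50.318810 m

dL = 0.046810 m


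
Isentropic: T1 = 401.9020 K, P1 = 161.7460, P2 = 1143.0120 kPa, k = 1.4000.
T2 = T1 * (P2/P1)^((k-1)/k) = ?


(k-1)/k = 0.2857
(P2/P1)^exp = 1.7484
T2 = 401.9020 * 1.7484 = 702.6736 K

702.6736 K


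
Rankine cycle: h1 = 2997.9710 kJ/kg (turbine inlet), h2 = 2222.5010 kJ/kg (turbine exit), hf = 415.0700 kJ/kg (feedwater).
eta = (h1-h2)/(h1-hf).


W = 775.4700 kJ/kg
Q_in = 2582.9010 kJ/kg
eta = 0.3002 = 30.0232%

eta = 30.0232%


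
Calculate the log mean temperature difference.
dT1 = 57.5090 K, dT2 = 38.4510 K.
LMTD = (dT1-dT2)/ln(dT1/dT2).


dT1/dT2 = 1.4956
ln(dT1/dT2) = 0.4026
LMTD = 19.0580 / 0.4026 = 47.3424 K

47.3424 K


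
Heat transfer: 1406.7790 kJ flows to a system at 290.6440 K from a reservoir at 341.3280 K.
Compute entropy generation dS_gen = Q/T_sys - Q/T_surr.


dS_sys = 1406.7790/290.6440 = 4.8402 kJ/K
dS_surr = -1406.7790/341.3280 = -4.1215 kJ/K
dS_gen = 4.8402 - 4.1215 = 0.7187 kJ/K (irreversible)

dS_gen = 0.7187 kJ/K, irreversible


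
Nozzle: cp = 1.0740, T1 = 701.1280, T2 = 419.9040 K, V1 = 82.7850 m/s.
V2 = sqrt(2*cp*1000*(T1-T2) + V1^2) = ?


dT = 281.2240 K
2*cp*1000*dT = 604069.1520
V1^2 = 6853.3562
V2 = sqrt(610922.5082) = 781.6153 m/s

781.6153 m/s


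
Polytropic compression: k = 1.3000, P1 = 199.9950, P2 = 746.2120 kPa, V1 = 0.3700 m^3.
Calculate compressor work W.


(k-1)/k = 0.2308
(P2/P1)^exp = 1.3551
W = 4.3333 * 199.9950 * 0.3700 * (1.3551 - 1) = 113.8583 kJ

113.8583 kJ


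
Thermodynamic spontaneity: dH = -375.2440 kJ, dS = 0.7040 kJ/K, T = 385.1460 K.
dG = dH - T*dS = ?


T*dS = 385.1460 * 0.7040 = 271.1428 kJ
dG = -375.2440 - 271.1428 = -646.3868 kJ (spontaneous)

dG = -646.3868 kJ, spontaneous


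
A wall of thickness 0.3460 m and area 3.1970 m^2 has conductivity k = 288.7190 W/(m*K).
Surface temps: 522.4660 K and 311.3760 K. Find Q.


dT = 211.0900 K
Q = 288.7190 * 3.1970 * 211.0900 / 0.3460 = 563131.1641 W

563131.1641 W


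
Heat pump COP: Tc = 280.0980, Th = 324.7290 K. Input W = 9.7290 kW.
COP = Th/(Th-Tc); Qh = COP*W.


COP = 324.7290 / 44.6310 = 7.2759
Qh = 7.2759 * 9.7290 = 70.7869 kW

COP = 7.2759, Qh = 70.7869 kW


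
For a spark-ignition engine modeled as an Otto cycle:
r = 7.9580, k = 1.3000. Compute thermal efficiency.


r^(k-1) = 1.8631
eta = 1 - 1/1.8631 = 0.4633 = 46.3266%

46.3266%


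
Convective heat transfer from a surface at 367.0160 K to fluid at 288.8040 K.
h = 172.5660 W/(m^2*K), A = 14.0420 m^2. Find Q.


dT = 78.2120 K
Q = 172.5660 * 14.0420 * 78.2120 = 189521.1106 W

189521.1106 W


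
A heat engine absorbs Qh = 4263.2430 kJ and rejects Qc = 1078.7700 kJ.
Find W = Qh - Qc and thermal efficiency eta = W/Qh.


W = 4263.2430 - 1078.7700 = 3184.4730 kJ
eta = 3184.4730 / 4263.2430 = 0.7470 = 74.6960%

W = 3184.4730 kJ, eta = 74.6960%


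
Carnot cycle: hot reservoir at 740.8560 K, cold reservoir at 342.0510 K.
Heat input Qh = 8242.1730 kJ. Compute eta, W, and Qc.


eta = 1 - 342.0510/740.8560 = 0.5383
W = 0.5383 * 8242.1730 = 4436.7864 kJ
Qc = 8242.1730 - 4436.7864 = 3805.3866 kJ

eta = 53.8303%, W = 4436.7864 kJ, Qc = 3805.3866 kJ


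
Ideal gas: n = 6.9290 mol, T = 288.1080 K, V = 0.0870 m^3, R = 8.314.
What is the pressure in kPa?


P = nRT/V = 6.9290 * 8.314 * 288.1080 / 0.0870
= 16597.2410 / 0.0870 = 190772.8846 Pa = 190.7729 kPa

190.7729 kPa


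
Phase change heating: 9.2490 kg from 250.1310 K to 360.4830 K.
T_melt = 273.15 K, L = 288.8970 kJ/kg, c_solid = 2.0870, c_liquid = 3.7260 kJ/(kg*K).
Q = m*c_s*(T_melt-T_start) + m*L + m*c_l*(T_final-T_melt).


Q1 (sensible, solid) = 9.2490 * 2.0870 * 23.0190 = 444.3280 kJ
Q2 (latent) = 9.2490 * 288.8970 = 2672.0084 kJ
Q3 (sensible, liquid) = 9.2490 * 3.7260 * 87.3330 = 3009.6501 kJ
Q_total = 6125.9865 kJ

6125.9865 kJ


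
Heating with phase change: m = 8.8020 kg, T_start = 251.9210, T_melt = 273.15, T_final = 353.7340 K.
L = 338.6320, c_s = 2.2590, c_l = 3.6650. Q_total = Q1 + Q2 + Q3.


Q1 (sensible, solid) = 8.8020 * 2.2590 * 21.2290 = 422.1114 kJ
Q2 (latent) = 8.8020 * 338.6320 = 2980.6389 kJ
Q3 (sensible, liquid) = 8.8020 * 3.6650 * 80.5840 = 2599.5858 kJ
Q_total = 6002.3362 kJ

6002.3362 kJ


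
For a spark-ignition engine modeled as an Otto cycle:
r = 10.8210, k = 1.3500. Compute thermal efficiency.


r^(k-1) = 2.3014
eta = 1 - 1/2.3014 = 0.5655 = 56.5483%

56.5483%


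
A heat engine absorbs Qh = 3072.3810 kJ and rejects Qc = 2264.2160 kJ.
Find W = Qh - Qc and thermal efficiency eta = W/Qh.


W = 3072.3810 - 2264.2160 = 808.1650 kJ
eta = 808.1650 / 3072.3810 = 0.2630 = 26.3042%

W = 808.1650 kJ, eta = 26.3042%


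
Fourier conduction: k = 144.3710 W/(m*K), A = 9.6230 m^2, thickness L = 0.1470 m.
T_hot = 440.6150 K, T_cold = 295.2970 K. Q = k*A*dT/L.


dT = 145.3180 K
Q = 144.3710 * 9.6230 * 145.3180 / 0.1470 = 1373385.7211 W

1373385.7211 W


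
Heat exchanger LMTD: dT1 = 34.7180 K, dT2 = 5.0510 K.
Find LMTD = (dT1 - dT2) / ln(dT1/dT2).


dT1/dT2 = 6.8735
ln(dT1/dT2) = 1.9277
LMTD = 29.6670 / 1.9277 = 15.3901 K

15.3901 K


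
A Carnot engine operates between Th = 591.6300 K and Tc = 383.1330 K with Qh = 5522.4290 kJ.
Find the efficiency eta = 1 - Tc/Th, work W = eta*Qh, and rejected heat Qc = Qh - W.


eta = 1 - 383.1330/591.6300 = 0.3524
W = 0.3524 * 5522.4290 = 1946.1655 kJ
Qc = 5522.4290 - 1946.1655 = 3576.2635 kJ

eta = 35.2411%, W = 1946.1655 kJ, Qc = 3576.2635 kJ


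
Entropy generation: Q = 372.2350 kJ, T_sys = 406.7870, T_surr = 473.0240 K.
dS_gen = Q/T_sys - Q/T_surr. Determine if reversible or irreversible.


dS_sys = 372.2350/406.7870 = 0.9151 kJ/K
dS_surr = -372.2350/473.0240 = -0.7869 kJ/K
dS_gen = 0.9151 - 0.7869 = 0.1281 kJ/K (irreversible)

dS_gen = 0.1281 kJ/K, irreversible


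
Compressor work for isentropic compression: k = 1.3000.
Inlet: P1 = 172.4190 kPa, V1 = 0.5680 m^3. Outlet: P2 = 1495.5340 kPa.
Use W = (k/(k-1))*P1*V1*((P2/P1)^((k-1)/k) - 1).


(k-1)/k = 0.2308
(P2/P1)^exp = 1.6463
W = 4.3333 * 172.4190 * 0.5680 * (1.6463 - 1) = 274.2793 kJ

274.2793 kJ


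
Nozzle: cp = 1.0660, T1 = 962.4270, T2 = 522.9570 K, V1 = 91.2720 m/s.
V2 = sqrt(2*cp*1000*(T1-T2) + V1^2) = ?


dT = 439.4700 K
2*cp*1000*dT = 936950.0400
V1^2 = 8330.5780
V2 = sqrt(945280.6180) = 972.2554 m/s

972.2554 m/s


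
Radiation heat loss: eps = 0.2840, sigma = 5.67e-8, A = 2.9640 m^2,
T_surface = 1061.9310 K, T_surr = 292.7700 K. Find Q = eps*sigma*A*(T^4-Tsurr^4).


T^4 = 1.2717e+12
Tsurr^4 = 7.3469e+09
Q = 0.2840 * 5.67e-8 * 2.9640 * 1.2644e+12 = 60346.0004 W

60346.0004 W


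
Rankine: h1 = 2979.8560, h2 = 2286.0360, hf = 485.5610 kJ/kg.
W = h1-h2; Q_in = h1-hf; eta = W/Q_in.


W = 693.8200 kJ/kg
Q_in = 2494.2950 kJ/kg
eta = 0.2782 = 27.8163%

eta = 27.8163%


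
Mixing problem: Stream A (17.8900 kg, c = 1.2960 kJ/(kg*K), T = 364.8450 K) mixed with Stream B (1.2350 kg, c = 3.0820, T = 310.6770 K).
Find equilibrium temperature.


num = 9641.6124
den = 26.9917
Tf = 357.2064 K

357.2064 K


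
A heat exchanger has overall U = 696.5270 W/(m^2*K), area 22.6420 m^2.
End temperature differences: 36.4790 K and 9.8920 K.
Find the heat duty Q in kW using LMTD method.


LMTD = 20.3730 K
Q = 696.5270 * 22.6420 * 20.3730 = 321298.0605 W = 321.2981 kW

321.2981 kW


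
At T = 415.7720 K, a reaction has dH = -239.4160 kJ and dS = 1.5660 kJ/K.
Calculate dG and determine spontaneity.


T*dS = 415.7720 * 1.5660 = 651.0990 kJ
dG = -239.4160 - 651.0990 = -890.5150 kJ (spontaneous)

dG = -890.5150 kJ, spontaneous


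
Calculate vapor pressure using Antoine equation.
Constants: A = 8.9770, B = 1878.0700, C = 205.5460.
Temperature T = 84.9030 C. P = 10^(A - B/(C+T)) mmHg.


C+T = 290.4490
B/(C+T) = 6.4661
log10(P) = 8.9770 - 6.4661 = 2.5109
P = 10^2.5109 = 324.2708 mmHg

324.2708 mmHg


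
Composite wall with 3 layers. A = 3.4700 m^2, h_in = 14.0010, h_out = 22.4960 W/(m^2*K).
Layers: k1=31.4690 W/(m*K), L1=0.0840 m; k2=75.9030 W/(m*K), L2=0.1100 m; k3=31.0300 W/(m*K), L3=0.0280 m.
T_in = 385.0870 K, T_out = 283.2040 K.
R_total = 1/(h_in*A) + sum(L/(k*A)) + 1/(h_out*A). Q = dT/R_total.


R_conv_in = 1/(14.0010*3.4700) = 0.0206
R_1 = 0.0840/(31.4690*3.4700) = 0.0008
R_2 = 0.1100/(75.9030*3.4700) = 0.0004
R_3 = 0.0280/(31.0300*3.4700) = 0.0003
R_conv_out = 1/(22.4960*3.4700) = 0.0128
R_total = 0.0348 K/W
Q = 101.8830 / 0.0348 = 2924.2656 W

R_total = 0.0348 K/W, Q = 2924.2656 W


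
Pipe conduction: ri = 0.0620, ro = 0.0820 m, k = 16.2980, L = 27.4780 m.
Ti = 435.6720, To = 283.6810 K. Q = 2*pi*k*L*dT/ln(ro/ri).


dT = 151.9910 K
ln(ro/ri) = 0.2796
Q = 2*pi*16.2980*27.4780*151.9910 / 0.2796 = 1529690.3256 W

1529690.3256 W


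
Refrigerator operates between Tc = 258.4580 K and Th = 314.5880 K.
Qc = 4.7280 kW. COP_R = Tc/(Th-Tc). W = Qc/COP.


COP = 258.4580 / 56.1300 = 4.6046
W = 4.7280 / 4.6046 = 1.0268 kW

COP = 4.6046, W = 1.0268 kW


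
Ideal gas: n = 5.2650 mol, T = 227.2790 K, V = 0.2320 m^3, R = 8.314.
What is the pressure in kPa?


P = nRT/V = 5.2650 * 8.314 * 227.2790 / 0.2320
= 9948.7314 / 0.2320 = 42882.4629 Pa = 42.8825 kPa

42.8825 kPa


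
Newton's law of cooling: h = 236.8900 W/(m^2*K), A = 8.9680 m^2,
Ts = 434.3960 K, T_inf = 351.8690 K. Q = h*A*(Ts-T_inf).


dT = 82.5270 K
Q = 236.8900 * 8.9680 * 82.5270 = 175322.7950 W

175322.7950 W


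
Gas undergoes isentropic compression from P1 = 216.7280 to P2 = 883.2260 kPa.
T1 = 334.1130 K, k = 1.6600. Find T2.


(k-1)/k = 0.3976
(P2/P1)^exp = 1.7482
T2 = 334.1130 * 1.7482 = 584.0982 K

584.0982 K


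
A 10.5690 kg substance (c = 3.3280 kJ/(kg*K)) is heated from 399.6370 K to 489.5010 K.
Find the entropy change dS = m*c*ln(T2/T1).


T2/T1 = 1.2249
ln(T2/T1) = 0.2028
dS = 10.5690 * 3.3280 * 0.2028 = 7.1343 kJ/K

7.1343 kJ/K


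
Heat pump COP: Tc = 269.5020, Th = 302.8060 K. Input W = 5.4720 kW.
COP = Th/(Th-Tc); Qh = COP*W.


COP = 302.8060 / 33.3040 = 9.0922
Qh = 9.0922 * 5.4720 = 49.7524 kW

COP = 9.0922, Qh = 49.7524 kW


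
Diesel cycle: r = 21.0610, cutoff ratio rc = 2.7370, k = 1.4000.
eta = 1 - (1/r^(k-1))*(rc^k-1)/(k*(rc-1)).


r^(k-1) = 3.3837
rc^k = 4.0943
eta = 0.6239 = 62.3946%

62.3946%


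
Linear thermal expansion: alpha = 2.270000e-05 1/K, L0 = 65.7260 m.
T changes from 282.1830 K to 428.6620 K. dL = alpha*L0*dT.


dT = 146.4790 K
dL = 2.270000e-05 * 65.7260 * 146.4790 = 0.218544 m
L_final = 65.944544 m

dL = 0.218544 m


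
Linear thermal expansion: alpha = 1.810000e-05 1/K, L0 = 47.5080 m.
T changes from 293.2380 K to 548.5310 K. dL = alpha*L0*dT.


dT = 255.2930 K
dL = 1.810000e-05 * 47.5080 * 255.2930 = 0.219525 m
L_final = 47.727525 m

dL = 0.219525 m


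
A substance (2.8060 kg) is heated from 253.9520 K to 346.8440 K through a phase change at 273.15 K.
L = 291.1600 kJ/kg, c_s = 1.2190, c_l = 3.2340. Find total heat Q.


Q1 (sensible, solid) = 2.8060 * 1.2190 * 19.1980 = 65.6670 kJ
Q2 (latent) = 2.8060 * 291.1600 = 816.9950 kJ
Q3 (sensible, liquid) = 2.8060 * 3.2340 * 73.6940 = 668.7439 kJ
Q_total = 1551.4059 kJ

1551.4059 kJ


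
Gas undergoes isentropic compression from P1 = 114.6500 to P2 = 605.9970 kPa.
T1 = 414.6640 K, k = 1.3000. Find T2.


(k-1)/k = 0.2308
(P2/P1)^exp = 1.4685
T2 = 414.6640 * 1.4685 = 608.9263 K

608.9263 K


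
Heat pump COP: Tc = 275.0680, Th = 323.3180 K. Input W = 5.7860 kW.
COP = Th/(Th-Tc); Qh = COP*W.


COP = 323.3180 / 48.2500 = 6.7009
Qh = 6.7009 * 5.7860 = 38.7714 kW

COP = 6.7009, Qh = 38.7714 kW


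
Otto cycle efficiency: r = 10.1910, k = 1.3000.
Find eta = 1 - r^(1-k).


r^(k-1) = 2.0066
eta = 1 - 1/2.0066 = 0.5016 = 50.1649%

50.1649%


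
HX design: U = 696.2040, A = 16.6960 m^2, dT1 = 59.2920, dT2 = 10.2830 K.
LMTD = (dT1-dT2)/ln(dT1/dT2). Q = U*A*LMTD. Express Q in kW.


LMTD = 27.9735 K
Q = 696.2040 * 16.6960 * 27.9735 = 325158.4662 W = 325.1585 kW

325.1585 kW


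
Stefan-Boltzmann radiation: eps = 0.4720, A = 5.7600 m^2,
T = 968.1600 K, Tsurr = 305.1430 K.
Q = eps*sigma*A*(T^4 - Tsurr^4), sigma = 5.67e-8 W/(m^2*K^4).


T^4 = 8.7859e+11
Tsurr^4 = 8.6699e+09
Q = 0.4720 * 5.67e-8 * 5.7600 * 8.6992e+11 = 134100.1366 W

134100.1366 W


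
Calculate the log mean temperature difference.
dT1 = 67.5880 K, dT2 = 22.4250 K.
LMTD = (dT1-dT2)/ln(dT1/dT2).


dT1/dT2 = 3.0140
ln(dT1/dT2) = 1.1033
LMTD = 45.1630 / 1.1033 = 40.9362 K

40.9362 K


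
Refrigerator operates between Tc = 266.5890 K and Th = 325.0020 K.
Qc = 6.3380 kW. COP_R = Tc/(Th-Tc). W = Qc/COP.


COP = 266.5890 / 58.4130 = 4.5639
W = 6.3380 / 4.5639 = 1.3887 kW

COP = 4.5639, W = 1.3887 kW


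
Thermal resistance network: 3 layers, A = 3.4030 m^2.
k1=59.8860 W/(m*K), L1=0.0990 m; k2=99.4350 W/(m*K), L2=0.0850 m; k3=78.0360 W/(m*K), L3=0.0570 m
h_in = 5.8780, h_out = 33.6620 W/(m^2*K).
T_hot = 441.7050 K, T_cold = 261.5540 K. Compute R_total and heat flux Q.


R_conv_in = 1/(5.8780*3.4030) = 0.0500
R_1 = 0.0990/(59.8860*3.4030) = 0.0005
R_2 = 0.0850/(99.4350*3.4030) = 0.0003
R_3 = 0.0570/(78.0360*3.4030) = 0.0002
R_conv_out = 1/(33.6620*3.4030) = 0.0087
R_total = 0.0597 K/W
Q = 180.1510 / 0.0597 = 3018.9081 W

R_total = 0.0597 K/W, Q = 3018.9081 W


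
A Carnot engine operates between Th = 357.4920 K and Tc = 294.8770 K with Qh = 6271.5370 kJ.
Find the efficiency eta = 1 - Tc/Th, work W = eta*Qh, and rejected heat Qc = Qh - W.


eta = 1 - 294.8770/357.4920 = 0.1752
W = 0.1752 * 6271.5370 = 1098.4646 kJ
Qc = 6271.5370 - 1098.4646 = 5173.0724 kJ

eta = 17.5151%, W = 1098.4646 kJ, Qc = 5173.0724 kJ


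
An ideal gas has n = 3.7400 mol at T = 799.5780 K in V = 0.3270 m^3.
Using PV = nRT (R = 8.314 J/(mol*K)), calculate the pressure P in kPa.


P = nRT/V = 3.7400 * 8.314 * 799.5780 / 0.3270
= 24862.3662 / 0.3270 = 76031.7009 Pa = 76.0317 kPa

76.0317 kPa


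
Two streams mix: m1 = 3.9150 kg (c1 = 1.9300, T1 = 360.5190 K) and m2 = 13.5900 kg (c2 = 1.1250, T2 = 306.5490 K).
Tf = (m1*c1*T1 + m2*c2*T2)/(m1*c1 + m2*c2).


num = 7410.8146
den = 22.8447
Tf = 324.3997 K

324.3997 K


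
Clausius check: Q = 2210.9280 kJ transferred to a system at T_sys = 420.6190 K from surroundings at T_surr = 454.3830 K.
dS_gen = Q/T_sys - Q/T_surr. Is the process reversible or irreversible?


dS_sys = 2210.9280/420.6190 = 5.2564 kJ/K
dS_surr = -2210.9280/454.3830 = -4.8658 kJ/K
dS_gen = 5.2564 - 4.8658 = 0.3906 kJ/K (irreversible)

dS_gen = 0.3906 kJ/K, irreversible


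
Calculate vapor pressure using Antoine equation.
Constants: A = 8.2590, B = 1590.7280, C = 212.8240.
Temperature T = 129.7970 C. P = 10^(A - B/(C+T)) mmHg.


C+T = 342.6210
B/(C+T) = 4.6428
log10(P) = 8.2590 - 4.6428 = 3.6162
P = 10^3.6162 = 4132.1771 mmHg

4132.1771 mmHg


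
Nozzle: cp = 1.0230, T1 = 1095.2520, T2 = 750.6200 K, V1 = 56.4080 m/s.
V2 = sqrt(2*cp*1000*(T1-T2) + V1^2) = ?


dT = 344.6320 K
2*cp*1000*dT = 705117.0720
V1^2 = 3181.8625
V2 = sqrt(708298.9345) = 841.6050 m/s

841.6050 m/s


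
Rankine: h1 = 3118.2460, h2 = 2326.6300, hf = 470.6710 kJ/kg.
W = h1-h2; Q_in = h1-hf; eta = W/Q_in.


W = 791.6160 kJ/kg
Q_in = 2647.5750 kJ/kg
eta = 0.2990 = 29.8997%

eta = 29.8997%


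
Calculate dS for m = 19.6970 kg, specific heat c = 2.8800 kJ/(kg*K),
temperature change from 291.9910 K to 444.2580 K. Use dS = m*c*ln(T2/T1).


T2/T1 = 1.5215
ln(T2/T1) = 0.4197
dS = 19.6970 * 2.8800 * 0.4197 = 23.8075 kJ/K

23.8075 kJ/K


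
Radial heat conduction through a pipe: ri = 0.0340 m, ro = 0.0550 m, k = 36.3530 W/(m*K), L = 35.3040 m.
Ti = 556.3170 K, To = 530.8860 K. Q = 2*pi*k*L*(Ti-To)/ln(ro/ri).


dT = 25.4310 K
ln(ro/ri) = 0.4810
Q = 2*pi*36.3530*35.3040*25.4310 / 0.4810 = 426370.4385 W

426370.4385 W


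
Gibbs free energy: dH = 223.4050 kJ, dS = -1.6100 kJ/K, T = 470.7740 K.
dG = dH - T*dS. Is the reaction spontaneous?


T*dS = 470.7740 * -1.6100 = -757.9461 kJ
dG = 223.4050 + 757.9461 = 981.3511 kJ (non-spontaneous)

dG = 981.3511 kJ, non-spontaneous


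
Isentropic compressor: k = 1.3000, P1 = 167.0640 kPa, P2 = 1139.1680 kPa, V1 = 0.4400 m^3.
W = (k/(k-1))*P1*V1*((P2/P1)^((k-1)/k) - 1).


(k-1)/k = 0.2308
(P2/P1)^exp = 1.5574
W = 4.3333 * 167.0640 * 0.4400 * (1.5574 - 1) = 177.5439 kJ

177.5439 kJ


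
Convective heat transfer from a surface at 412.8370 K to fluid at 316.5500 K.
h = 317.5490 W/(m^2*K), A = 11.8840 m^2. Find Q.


dT = 96.2870 K
Q = 317.5490 * 11.8840 * 96.2870 = 363363.2893 W

363363.2893 W


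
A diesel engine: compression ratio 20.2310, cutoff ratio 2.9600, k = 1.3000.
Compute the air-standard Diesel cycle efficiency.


r^(k-1) = 2.4649
rc^k = 4.0990
eta = 0.5066 = 50.6578%

50.6578%


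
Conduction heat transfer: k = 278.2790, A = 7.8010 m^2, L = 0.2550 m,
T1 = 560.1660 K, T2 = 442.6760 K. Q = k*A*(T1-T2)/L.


dT = 117.4900 K
Q = 278.2790 * 7.8010 * 117.4900 / 0.2550 = 1000210.5598 W

1000210.5598 W


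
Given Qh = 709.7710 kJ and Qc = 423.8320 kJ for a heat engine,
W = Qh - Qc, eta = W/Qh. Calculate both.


W = 709.7710 - 423.8320 = 285.9390 kJ
eta = 285.9390 / 709.7710 = 0.4029 = 40.2861%

W = 285.9390 kJ, eta = 40.2861%


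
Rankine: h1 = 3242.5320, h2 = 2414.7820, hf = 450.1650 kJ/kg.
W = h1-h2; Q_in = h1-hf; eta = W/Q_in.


W = 827.7500 kJ/kg
Q_in = 2792.3670 kJ/kg
eta = 0.2964 = 29.6433%

eta = 29.6433%


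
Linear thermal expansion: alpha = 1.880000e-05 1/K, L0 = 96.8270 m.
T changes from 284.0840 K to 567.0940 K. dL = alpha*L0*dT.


dT = 283.0100 K
dL = 1.880000e-05 * 96.8270 * 283.0100 = 0.515177 m
L_final = 97.342177 m

dL = 0.515177 m


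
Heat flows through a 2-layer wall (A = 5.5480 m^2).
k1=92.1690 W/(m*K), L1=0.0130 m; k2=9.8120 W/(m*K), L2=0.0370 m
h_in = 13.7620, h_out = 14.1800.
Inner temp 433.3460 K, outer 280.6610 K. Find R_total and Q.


R_conv_in = 1/(13.7620*5.5480) = 0.0131
R_1 = 0.0130/(92.1690*5.5480) = 2.5423e-05
R_2 = 0.0370/(9.8120*5.5480) = 0.0007
R_conv_out = 1/(14.1800*5.5480) = 0.0127
R_total = 0.0265 K/W
Q = 152.6850 / 0.0265 = 5758.7347 W

R_total = 0.0265 K/W, Q = 5758.7347 W


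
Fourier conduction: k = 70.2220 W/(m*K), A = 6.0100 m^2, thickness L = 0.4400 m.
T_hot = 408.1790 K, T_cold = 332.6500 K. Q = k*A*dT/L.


dT = 75.5290 K
Q = 70.2220 * 6.0100 * 75.5290 / 0.4400 = 72445.0514 W

72445.0514 W


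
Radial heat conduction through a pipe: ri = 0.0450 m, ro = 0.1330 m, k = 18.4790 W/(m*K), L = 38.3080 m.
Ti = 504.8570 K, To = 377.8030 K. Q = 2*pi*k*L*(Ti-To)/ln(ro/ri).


dT = 127.0540 K
ln(ro/ri) = 1.0837
Q = 2*pi*18.4790*38.3080*127.0540 / 1.0837 = 521473.7314 W

521473.7314 W


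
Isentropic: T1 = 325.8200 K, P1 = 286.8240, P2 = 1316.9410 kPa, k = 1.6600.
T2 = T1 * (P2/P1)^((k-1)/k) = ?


(k-1)/k = 0.3976
(P2/P1)^exp = 1.8331
T2 = 325.8200 * 1.8331 = 597.2594 K

597.2594 K


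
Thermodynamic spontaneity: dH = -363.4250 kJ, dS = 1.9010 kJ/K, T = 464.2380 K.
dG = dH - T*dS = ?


T*dS = 464.2380 * 1.9010 = 882.5164 kJ
dG = -363.4250 - 882.5164 = -1245.9414 kJ (spontaneous)

dG = -1245.9414 kJ, spontaneous


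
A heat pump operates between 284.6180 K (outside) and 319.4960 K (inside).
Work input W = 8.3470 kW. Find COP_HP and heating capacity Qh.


COP = 319.4960 / 34.8780 = 9.1604
Qh = 9.1604 * 8.3470 = 76.4618 kW

COP = 9.1604, Qh = 76.4618 kW


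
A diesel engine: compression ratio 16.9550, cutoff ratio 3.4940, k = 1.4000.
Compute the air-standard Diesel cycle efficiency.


r^(k-1) = 3.1026
rc^k = 5.7630
eta = 0.5603 = 56.0316%

56.0316%


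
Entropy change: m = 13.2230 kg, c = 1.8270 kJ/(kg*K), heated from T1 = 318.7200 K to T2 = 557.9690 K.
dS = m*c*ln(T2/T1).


T2/T1 = 1.7507
ln(T2/T1) = 0.5600
dS = 13.2230 * 1.8270 * 0.5600 = 13.5285 kJ/K

13.5285 kJ/K


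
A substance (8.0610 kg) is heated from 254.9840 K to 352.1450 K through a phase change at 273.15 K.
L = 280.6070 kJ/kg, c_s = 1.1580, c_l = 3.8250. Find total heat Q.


Q1 (sensible, solid) = 8.0610 * 1.1580 * 18.1660 = 169.5730 kJ
Q2 (latent) = 8.0610 * 280.6070 = 2261.9730 kJ
Q3 (sensible, liquid) = 8.0610 * 3.8250 * 78.9950 = 2435.6785 kJ
Q_total = 4867.2246 kJ

4867.2246 kJ


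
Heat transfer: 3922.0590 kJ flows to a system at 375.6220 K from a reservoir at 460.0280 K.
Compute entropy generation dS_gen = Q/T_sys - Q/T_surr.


dS_sys = 3922.0590/375.6220 = 10.4415 kJ/K
dS_surr = -3922.0590/460.0280 = -8.5257 kJ/K
dS_gen = 10.4415 - 8.5257 = 1.9158 kJ/K (irreversible)

dS_gen = 1.9158 kJ/K, irreversible


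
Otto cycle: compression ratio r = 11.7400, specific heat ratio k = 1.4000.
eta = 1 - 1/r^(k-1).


r^(k-1) = 2.6783
eta = 1 - 1/2.6783 = 0.6266 = 62.6636%

62.6636%


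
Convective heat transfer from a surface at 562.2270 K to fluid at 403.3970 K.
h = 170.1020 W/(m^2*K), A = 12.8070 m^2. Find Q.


dT = 158.8300 K
Q = 170.1020 * 12.8070 * 158.8300 = 346010.5696 W

346010.5696 W


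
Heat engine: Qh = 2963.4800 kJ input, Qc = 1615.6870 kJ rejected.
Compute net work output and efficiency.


W = 2963.4800 - 1615.6870 = 1347.7930 kJ
eta = 1347.7930 / 2963.4800 = 0.4548 = 45.4801%

W = 1347.7930 kJ, eta = 45.4801%


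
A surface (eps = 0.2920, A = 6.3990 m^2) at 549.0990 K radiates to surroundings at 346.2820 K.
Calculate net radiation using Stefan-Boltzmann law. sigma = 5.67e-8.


T^4 = 9.0908e+10
Tsurr^4 = 1.4379e+10
Q = 0.2920 * 5.67e-8 * 6.3990 * 7.6529e+10 = 8107.8621 W

8107.8621 W


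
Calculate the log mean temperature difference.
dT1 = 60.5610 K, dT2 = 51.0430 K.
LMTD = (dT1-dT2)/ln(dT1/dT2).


dT1/dT2 = 1.1865
ln(dT1/dT2) = 0.1710
LMTD = 9.5180 / 0.1710 = 55.6664 K

55.6664 K


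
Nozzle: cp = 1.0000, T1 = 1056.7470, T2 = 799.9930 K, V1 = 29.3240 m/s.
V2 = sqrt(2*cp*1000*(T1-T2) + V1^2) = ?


dT = 256.7540 K
2*cp*1000*dT = 513508.0000
V1^2 = 859.8970
V2 = sqrt(514367.8970) = 717.1945 m/s

717.1945 m/s


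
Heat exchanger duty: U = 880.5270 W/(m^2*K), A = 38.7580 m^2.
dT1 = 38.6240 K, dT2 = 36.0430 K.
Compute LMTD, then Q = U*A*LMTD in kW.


LMTD = 37.3186 K
Q = 880.5270 * 38.7580 * 37.3186 = 1273590.1122 W = 1273.5901 kW

1273.5901 kW


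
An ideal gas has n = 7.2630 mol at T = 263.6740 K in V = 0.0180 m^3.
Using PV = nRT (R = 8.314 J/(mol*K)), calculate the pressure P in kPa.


P = nRT/V = 7.2630 * 8.314 * 263.6740 / 0.0180
= 15921.8443 / 0.0180 = 884546.9041 Pa = 884.5469 kPa

884.5469 kPa


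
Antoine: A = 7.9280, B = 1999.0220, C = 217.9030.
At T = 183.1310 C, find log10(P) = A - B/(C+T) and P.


C+T = 401.0340
B/(C+T) = 4.9847
log10(P) = 7.9280 - 4.9847 = 2.9433
P = 10^2.9433 = 877.6682 mmHg

877.6682 mmHg


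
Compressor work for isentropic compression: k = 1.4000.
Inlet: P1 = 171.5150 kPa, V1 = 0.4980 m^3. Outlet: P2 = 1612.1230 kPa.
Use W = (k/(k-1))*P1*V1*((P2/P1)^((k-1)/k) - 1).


(k-1)/k = 0.2857
(P2/P1)^exp = 1.8968
W = 3.5000 * 171.5150 * 0.4980 * (1.8968 - 1) = 268.1067 kJ

268.1067 kJ


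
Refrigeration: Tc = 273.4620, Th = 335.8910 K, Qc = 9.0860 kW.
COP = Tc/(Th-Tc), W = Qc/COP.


COP = 273.4620 / 62.4290 = 4.3804
W = 9.0860 / 4.3804 = 2.0743 kW

COP = 4.3804, W = 2.0743 kW


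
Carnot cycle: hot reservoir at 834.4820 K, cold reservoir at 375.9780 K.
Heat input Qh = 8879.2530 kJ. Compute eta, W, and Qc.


eta = 1 - 375.9780/834.4820 = 0.5494
W = 0.5494 * 8879.2530 = 4878.6828 kJ
Qc = 8879.2530 - 4878.6828 = 4000.5702 kJ

eta = 54.9447%, W = 4878.6828 kJ, Qc = 4000.5702 kJ


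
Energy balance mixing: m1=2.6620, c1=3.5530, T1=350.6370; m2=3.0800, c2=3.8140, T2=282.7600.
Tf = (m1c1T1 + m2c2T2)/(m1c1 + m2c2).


num = 6637.9706
den = 21.2052
Tf = 313.0349 K

313.0349 K


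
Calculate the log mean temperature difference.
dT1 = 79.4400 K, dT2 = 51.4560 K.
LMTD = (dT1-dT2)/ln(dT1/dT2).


dT1/dT2 = 1.5438
ln(dT1/dT2) = 0.4343
LMTD = 27.9840 / 0.4343 = 64.4384 K

64.4384 K


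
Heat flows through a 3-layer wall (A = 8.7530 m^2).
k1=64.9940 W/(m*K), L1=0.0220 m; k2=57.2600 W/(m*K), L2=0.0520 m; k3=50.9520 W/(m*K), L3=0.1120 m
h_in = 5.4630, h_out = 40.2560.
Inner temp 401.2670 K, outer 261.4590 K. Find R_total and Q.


R_conv_in = 1/(5.4630*8.7530) = 0.0209
R_1 = 0.0220/(64.9940*8.7530) = 3.8672e-05
R_2 = 0.0520/(57.2600*8.7530) = 0.0001
R_3 = 0.1120/(50.9520*8.7530) = 0.0003
R_conv_out = 1/(40.2560*8.7530) = 0.0028
R_total = 0.0241 K/W
Q = 139.8080 / 0.0241 = 5790.5084 W

R_total = 0.0241 K/W, Q = 5790.5084 W


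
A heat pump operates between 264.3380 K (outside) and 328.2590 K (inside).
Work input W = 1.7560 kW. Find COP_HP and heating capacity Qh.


COP = 328.2590 / 63.9210 = 5.1354
Qh = 5.1354 * 1.7560 = 9.0177 kW

COP = 5.1354, Qh = 9.0177 kW


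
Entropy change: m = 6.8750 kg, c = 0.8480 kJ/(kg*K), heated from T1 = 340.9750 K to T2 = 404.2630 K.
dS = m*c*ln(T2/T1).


T2/T1 = 1.1856
ln(T2/T1) = 0.1703
dS = 6.8750 * 0.8480 * 0.1703 = 0.9926 kJ/K

0.9926 kJ/K


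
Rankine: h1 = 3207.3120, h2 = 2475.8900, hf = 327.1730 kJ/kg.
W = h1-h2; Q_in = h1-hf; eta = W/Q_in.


W = 731.4220 kJ/kg
Q_in = 2880.1390 kJ/kg
eta = 0.2540 = 25.3954%

eta = 25.3954%


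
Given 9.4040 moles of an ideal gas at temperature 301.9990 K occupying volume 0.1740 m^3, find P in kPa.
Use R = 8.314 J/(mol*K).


P = nRT/V = 9.4040 * 8.314 * 301.9990 / 0.1740
= 23611.7483 / 0.1740 = 135699.7030 Pa = 135.6997 kPa

135.6997 kPa


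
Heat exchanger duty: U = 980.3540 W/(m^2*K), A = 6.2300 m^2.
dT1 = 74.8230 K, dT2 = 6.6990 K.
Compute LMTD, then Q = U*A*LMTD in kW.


LMTD = 28.2301 K
Q = 980.3540 * 6.2300 * 28.2301 = 172418.4446 W = 172.4184 kW

172.4184 kW


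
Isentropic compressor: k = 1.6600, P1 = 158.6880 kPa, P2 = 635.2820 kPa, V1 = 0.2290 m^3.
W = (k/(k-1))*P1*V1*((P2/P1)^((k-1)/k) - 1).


(k-1)/k = 0.3976
(P2/P1)^exp = 1.7359
W = 2.5152 * 158.6880 * 0.2290 * (1.7359 - 1) = 67.2582 kJ

67.2582 kJ


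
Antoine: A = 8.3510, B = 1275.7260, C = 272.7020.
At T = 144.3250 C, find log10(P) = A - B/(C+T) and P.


C+T = 417.0270
B/(C+T) = 3.0591
log10(P) = 8.3510 - 3.0591 = 5.2919
P = 10^5.2919 = 195840.7695 mmHg

195840.7695 mmHg


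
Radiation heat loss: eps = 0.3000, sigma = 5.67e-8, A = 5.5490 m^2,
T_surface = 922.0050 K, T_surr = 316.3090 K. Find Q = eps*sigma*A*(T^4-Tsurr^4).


T^4 = 7.2266e+11
Tsurr^4 = 1.0010e+10
Q = 0.3000 * 5.67e-8 * 5.5490 * 7.1265e+11 = 67265.7878 W

67265.7878 W
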